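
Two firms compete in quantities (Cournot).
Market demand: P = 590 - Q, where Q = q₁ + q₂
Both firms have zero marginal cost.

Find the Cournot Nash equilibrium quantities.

q₁* = q₂* = 196.67; P* = 196.67

Work:
Profit: π_i = P·q_i = (a - q_i - q_j)·q_i
FOC: ∂π_i/∂q_i = a - 2q_i - q_j = 0
Reaction function: q_i = (590 - q_j)/2
Symmetry: q* = 590/3 = 196.67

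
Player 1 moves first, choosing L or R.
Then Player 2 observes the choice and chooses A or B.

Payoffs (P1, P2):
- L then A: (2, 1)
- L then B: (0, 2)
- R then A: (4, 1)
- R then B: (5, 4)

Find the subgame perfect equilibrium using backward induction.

P1 plays R, P2 plays B after L and B after R; Payoff (5, 4)

Work:
Backward induction:
After L: P2 chooses B → P1 gets 0
After R: P2 chooses B → P1 gets 5
P1 chooses R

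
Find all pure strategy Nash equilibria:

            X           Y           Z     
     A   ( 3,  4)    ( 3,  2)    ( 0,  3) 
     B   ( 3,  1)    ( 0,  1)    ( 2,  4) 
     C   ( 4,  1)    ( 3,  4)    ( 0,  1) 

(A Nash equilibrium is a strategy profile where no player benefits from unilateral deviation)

Nash equilibrium: (B, Z), (C, Y)

Work:
Best responses:
  P1 vs X: payoffs [3, 3, 4] → best response C (payoff 4)
  P1 vs Y: payoffs [3, 0, 3] → best response A/C (payoff 3)
  P1 vs Z: payoffs [0, 2, 0] → best response B (payoff 2)
  P2 vs A: payoffs [4, 2, 3] → best response X (payoff 4)
  P2 vs B: payoffs [1, 1, 4] → best response Z (payoff 4)
  P2 vs C: payoffs [1, 4, 1] → best response Y (payoff 4)
Mutual best responses: (B,Z), (C,Y) → Nash equilibria.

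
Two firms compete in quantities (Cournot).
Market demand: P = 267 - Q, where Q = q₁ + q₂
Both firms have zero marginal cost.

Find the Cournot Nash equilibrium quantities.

q₁* = q₂* = 89.0; P* = 89.0

Work:
Profit: π_i = P·q_i = (a - q_i - q_j)·q_i
FOC: ∂π_i/∂q_i = a - 2q_i - q_j = 0
Reaction function: q_i = (267 - q_j)/2
Symmetry: q* = 267/3 = 89.0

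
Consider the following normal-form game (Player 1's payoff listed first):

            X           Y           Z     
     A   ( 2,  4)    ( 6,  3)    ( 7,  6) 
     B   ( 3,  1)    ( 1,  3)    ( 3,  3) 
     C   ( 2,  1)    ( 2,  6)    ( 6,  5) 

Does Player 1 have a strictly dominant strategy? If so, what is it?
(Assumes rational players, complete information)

No strictly dominant strategy exists for Player 1

Work:
A strategy strictly dominates another if it gives a strictly higher payoff against every opponent action. Compare each pair of P1's strategies column-by-column:
  A vs B: [2 vs 3, 6 vs 1, 7 vs 3] → A does not strictly dominate B (column X: 2 ≤ 3)
  A vs C: [2 vs 2, 6 vs 2, 7 vs 6] → A does not strictly dominate C (column X: 2 ≤ 2)
  B vs A: [3 vs 2, 1 vs 6, 3 vs 7] → B does not strictly dominate A (column Y: 1 ≤ 6)
  B vs C: [3 vs 2, 1 vs 2, 3 vs 6] → B does not strictly dominate C (column Y: 1 ≤ 2)
  C vs A: [2 vs 2, 2 vs 6, 6 vs 7] → C does not strictly dominate A (column X: 2 ≤ 2)
  C vs B: [2 vs 3, 2 vs 1, 6 vs 3] → C does not strictly dominate B (column X: 2 ≤ 3)
No single strategy strictly dominates all others → no strictly dominant strategy.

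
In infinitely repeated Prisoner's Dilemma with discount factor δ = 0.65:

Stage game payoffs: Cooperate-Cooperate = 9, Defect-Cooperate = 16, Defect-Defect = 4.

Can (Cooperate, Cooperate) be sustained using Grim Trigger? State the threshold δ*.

δ* = 0.5833; since δ = 0.65 ≥ 0.5833, cooperation can be sustained

Work:
For Grim Trigger:
Cooperate forever: 9/(1-δ)
Defect then punished: 16 + 4·δ/(1-δ)
Need: 9/(1-δ) ≥ 16 + 4·δ/(1-δ)
Solving: δ ≥ (T-R)/(T-P) = (16-9)/(16-4) = 0.5833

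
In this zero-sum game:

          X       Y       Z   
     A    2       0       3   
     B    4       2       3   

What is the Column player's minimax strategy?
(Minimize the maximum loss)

Column should play Y, value = 2

Work:
Column player minimizes Row's maximum payoff:
Column X: max payoff to Row = 4
Column Y: max payoff to Row = 2
Column Z: max payoff to Row = 3
Minimum is 2, achieved by column Y.
Minimax strategy: Y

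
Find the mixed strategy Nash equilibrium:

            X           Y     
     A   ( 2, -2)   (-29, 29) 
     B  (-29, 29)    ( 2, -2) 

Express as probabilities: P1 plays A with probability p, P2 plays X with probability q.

p = 0.5, q = 0.5

Work:
Find probabilities that make opponent indifferent:
P2 chooses q to make P1 indifferent between A and B
P1 chooses p to make P2 indifferent between X and Y
Mixed NE: P1 plays (A: 0.5, B: 0.5), P2 plays (X: 0.5, Y: 0.5)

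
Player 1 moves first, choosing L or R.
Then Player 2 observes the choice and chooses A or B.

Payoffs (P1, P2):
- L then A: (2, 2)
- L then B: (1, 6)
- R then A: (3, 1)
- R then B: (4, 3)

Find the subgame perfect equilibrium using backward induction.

P1 plays R, P2 plays B after L and B after R; Payoff (4, 3)

Work:
Backward induction:
After L: P2 chooses B → P1 gets 1
After R: P2 chooses B → P1 gets 4
P1 chooses R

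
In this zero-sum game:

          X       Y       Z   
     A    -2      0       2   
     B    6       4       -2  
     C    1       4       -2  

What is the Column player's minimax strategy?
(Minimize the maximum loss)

Column should play Z, value = 2

Work:
Column player minimizes Row's maximum payoff:
Column X: max payoff to Row = 6
Column Y: max payoff to Row = 4
Column Z: max payoff to Row = 2
Minimum is 2, achieved by column Z.
Minimax strategy: Z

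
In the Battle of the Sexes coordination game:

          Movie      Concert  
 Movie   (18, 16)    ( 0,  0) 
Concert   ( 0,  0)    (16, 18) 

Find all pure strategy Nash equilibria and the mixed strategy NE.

Pure NE: (Movie, Movie) and (Concert, Concert); Mixed NE: p = 0.5294, q = 0.4706

Work:
Check pure NE:
(Movie, Movie): (18, 16) - no unilateral deviation beneficial
(Concert, Concert): (16, 18) - no unilateral deviation beneficial
Mixed NE: P1 plays Movie with p = 0.5294, P2 plays Movie with q = 0.4706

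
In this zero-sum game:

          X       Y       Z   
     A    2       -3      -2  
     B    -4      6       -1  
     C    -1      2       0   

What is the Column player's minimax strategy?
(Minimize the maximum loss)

Column should play Z, value = 0

Work:
Column player minimizes Row's maximum payoff:
Column X: max payoff to Row = 2
Column Y: max payoff to Row = 6
Column Z: max payoff to Row = 0
Minimum is 0, achieved by column Z.
Minimax strategy: Z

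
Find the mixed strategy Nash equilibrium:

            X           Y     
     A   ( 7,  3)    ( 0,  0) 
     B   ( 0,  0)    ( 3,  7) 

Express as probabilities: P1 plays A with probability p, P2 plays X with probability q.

p = 0.7, q = 0.3

Work:
Find probabilities that make opponent indifferent:
P2 chooses q to make P1 indifferent between A and B
P1 chooses p to make P2 indifferent between X and Y
Mixed NE: P1 plays (A: 0.7, B: 0.3), P2 plays (X: 0.3, Y: 0.7)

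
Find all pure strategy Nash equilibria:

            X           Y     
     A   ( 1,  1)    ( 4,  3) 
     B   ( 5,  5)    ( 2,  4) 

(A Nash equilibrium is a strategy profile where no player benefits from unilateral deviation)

Nash equilibrium: (A, Y), (B, X)

Work:
Best responses:
  P1 vs X: payoffs [1, 5] → best response B (payoff 5)
  P1 vs Y: payoffs [4, 2] → best response A (payoff 4)
  P2 vs A: payoffs [1, 3] → best response Y (payoff 3)
  P2 vs B: payoffs [5, 4] → best response X (payoff 5)
Mutual best responses: (A,Y), (B,X) → Nash equilibria.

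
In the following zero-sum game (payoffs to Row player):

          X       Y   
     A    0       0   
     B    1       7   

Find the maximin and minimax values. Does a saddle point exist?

Maximin = 1, Minimax = 1, Saddle: True

Work:
Row minimums: [0, 1] → maximin = 1
Column maximums: [1, 7] → minimax = 1
Saddle point exists! Game value = 1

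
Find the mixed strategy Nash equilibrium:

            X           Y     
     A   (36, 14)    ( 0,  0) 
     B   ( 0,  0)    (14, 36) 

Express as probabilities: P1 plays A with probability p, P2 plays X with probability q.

p = 0.72, q = 0.28

Work:
Find probabilities that make opponent indifferent:
P2 chooses q to make P1 indifferent between A and B
P1 chooses p to make P2 indifferent between X and Y
Mixed NE: P1 plays (A: 0.72, B: 0.28), P2 plays (X: 0.28, Y: 0.72)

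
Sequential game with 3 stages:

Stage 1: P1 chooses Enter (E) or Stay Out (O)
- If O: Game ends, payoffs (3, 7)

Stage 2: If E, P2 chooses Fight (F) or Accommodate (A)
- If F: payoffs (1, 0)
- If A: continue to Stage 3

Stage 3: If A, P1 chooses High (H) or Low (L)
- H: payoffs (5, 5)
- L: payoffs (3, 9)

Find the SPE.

SPE: (E, A, H); Outcome (5, 5)

Work:
Stage 3: P1 chooses H (5 vs 3)
Stage 2: P2: F->0, A->5 (anticipating H). Choose A
Stage 1: P1: O->3, E->5 (anticipating A, H). Choose E
SPE path: E -> A -> H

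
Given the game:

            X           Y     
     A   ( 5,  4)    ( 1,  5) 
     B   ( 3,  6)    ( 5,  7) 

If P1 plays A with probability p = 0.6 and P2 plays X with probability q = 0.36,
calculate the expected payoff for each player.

E[P1] = 3.176, E[P2] = 5.44

Work:
E[P1] = p·q·π₁(A,X) + p·(1-q)·π₁(A,Y) + (1-p)·q·π₁(B,X) + (1-p)·(1-q)·π₁(B,Y)
= 0.6·0.36·5 + 0.6·0.64·1 + 0.4·0.36·3 + 0.4·0.64·5
= 3.176

E[P2] = 5.44 (similar calculation)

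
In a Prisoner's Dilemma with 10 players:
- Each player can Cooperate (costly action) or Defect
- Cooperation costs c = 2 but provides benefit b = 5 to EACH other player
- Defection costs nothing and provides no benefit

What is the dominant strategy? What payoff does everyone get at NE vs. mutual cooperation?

Dominant: Defect; NE payoff = 0; Coop payoff = 43

Work:
Defect dominates (saves cost c = 2, benefit to others is external)
NE: All defect → everyone gets 0
If all cooperate: each receives (9)×5 - 2 = 43
Social dilemma: 43 > 0 but NE gives 0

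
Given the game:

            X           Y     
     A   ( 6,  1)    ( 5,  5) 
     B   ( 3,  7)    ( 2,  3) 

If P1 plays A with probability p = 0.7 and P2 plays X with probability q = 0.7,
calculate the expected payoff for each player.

E[P1] = 4.8, E[P2] = 3.28

Work:
E[P1] = p·q·π₁(A,X) + p·(1-q)·π₁(A,Y) + (1-p)·q·π₁(B,X) + (1-p)·(1-q)·π₁(B,Y)
= 0.7·0.7·6 + 0.7·0.3·5 + 0.3·0.7·3 + 0.3·0.3·2
= 4.8

E[P2] = 3.28 (similar calculation)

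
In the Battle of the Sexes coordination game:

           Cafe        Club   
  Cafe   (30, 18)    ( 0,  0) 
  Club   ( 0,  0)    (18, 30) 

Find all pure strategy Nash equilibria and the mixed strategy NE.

Pure NE: (Cafe, Cafe) and (Club, Club); Mixed NE: p = 0.625, q = 0.375

Work:
Check pure NE:
(Cafe, Cafe): (30, 18) - no unilateral deviation beneficial
(Club, Club): (18, 30) - no unilateral deviation beneficial
Mixed NE: P1 plays Cafe with p = 0.625, P2 plays Cafe with q = 0.375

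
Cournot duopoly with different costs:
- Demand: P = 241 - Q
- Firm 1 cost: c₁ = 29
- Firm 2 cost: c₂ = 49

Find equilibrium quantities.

q₁* = 77.33, q₂* = 57.33

Work:
Reaction: q₁ = (241 - 29 - q₂)/2
Reaction: q₂ = (241 - 49 - q₁)/2
Solve simultaneously:
q₁* = (241 - 2×29 + 49)/3 = 77.33
q₂* = (241 - 2×49 + 29)/3 = 57.33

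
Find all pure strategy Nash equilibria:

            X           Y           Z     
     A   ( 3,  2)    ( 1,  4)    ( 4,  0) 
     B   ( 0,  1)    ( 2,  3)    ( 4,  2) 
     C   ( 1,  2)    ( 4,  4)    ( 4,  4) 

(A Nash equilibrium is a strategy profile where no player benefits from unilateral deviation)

Nash equilibrium: (C, Y), (C, Z)

Work:
Best responses:
  P1 vs X: payoffs [3, 0, 1] → best response A (payoff 3)
  P1 vs Y: payoffs [1, 2, 4] → best response C (payoff 4)
  P1 vs Z: payoffs [4, 4, 4] → best response A/B/C (payoff 4)
  P2 vs A: payoffs [2, 4, 0] → best response Y (payoff 4)
  P2 vs B: payoffs [1, 3, 2] → best response Y (payoff 3)
  P2 vs C: payoffs [2, 4, 4] → best response Y/Z (payoff 4)
Mutual best responses: (C,Y), (C,Z) → Nash equilibria.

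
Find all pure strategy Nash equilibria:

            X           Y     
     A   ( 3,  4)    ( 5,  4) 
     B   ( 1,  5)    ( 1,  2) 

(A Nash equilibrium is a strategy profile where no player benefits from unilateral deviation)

Nash equilibrium: (A, X), (A, Y)

Work:
Best responses:
  P1 vs X: payoffs [3, 1] → best response A (payoff 3)
  P1 vs Y: payoffs [5, 1] → best response A (payoff 5)
  P2 vs A: payoffs [4, 4] → best response X/Y (payoff 4)
  P2 vs B: payoffs [5, 2] → best response X (payoff 5)
Mutual best responses: (A,X), (A,Y) → Nash equilibria.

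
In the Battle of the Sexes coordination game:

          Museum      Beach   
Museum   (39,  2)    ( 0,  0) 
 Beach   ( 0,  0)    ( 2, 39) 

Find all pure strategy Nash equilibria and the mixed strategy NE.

Pure NE: (Museum, Museum) and (Beach, Beach); Mixed NE: p = 0.9512, q = 0.0488

Work:
Check pure NE:
(Museum, Museum): (39, 2) - no unilateral deviation beneficial
(Beach, Beach): (2, 39) - no unilateral deviation beneficial
Mixed NE: P1 plays Museum with p = 0.9512, P2 plays Museum with q = 0.0488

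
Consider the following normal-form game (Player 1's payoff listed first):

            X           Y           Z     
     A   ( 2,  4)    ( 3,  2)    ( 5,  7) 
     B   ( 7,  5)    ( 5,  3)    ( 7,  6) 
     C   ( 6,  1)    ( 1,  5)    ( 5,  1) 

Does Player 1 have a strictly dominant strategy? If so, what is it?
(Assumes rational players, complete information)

Yes, Player 1's strictly dominant strategy is B

Work:
A strategy strictly dominates another if it gives a strictly higher payoff against every opponent action. Compare each pair of P1's strategies column-by-column:
  A vs B: [2 vs 7, 3 vs 5, 5 vs 7] → A does not strictly dominate B (column X: 2 ≤ 7)
  A vs C: [2 vs 6, 3 vs 1, 5 vs 5] → A does not strictly dominate C (column X: 2 ≤ 6)
  B vs A: [7 vs 2, 5 vs 3, 7 vs 5] → B strictly dominates A
  B vs C: [7 vs 6, 5 vs 1, 7 vs 5] → B strictly dominates C
  C vs A: [6 vs 2, 1 vs 3, 5 vs 5] → C does not strictly dominate A (column Y: 1 ≤ 3)
  C vs B: [6 vs 7, 1 vs 5, 5 vs 7] → C does not strictly dominate B (column X: 6 ≤ 7)
B strictly dominates every other strategy → strictly dominant.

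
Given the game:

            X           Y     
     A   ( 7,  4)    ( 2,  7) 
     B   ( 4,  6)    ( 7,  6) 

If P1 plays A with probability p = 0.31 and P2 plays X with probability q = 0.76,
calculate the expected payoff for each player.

E[P1] = 5.0548, E[P2] = 5.6032

Work:
E[P1] = p·q·π₁(A,X) + p·(1-q)·π₁(A,Y) + (1-p)·q·π₁(B,X) + (1-p)·(1-q)·π₁(B,Y)
= 0.31·0.76·7 + 0.31·0.24·2 + 0.69·0.76·4 + 0.69·0.24·7
= 5.0548

E[P2] = 5.6032 (similar calculation)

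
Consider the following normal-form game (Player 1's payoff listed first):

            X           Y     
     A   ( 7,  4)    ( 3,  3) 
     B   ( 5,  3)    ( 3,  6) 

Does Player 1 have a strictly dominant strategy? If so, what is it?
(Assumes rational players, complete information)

No strictly dominant strategy exists for Player 1

Work:
A strategy strictly dominates another if it gives a strictly higher payoff against every opponent action. Compare each pair of P1's strategies column-by-column:
  A vs B: [7 vs 5, 3 vs 3] → A does not strictly dominate B (column Y: 3 ≤ 3)
  B vs A: [5 vs 7, 3 vs 3] → B does not strictly dominate A (column X: 5 ≤ 7)
No single strategy strictly dominates all others → no strictly dominant strategy.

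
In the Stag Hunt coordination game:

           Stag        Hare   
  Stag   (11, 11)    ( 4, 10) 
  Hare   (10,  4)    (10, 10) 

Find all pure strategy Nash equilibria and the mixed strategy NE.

Pure NE: (Stag, Stag) and (Hare, Hare); Mixed NE: p = 0.8571, q = 0.8571

Work:
Check pure NE:
(Stag, Stag): (11, 11) - no unilateral deviation beneficial
(Hare, Hare): (10, 10) - no unilateral deviation beneficial
Mixed NE: P1 plays Stag with p = 0.8571, P2 plays Stag with q = 0.8571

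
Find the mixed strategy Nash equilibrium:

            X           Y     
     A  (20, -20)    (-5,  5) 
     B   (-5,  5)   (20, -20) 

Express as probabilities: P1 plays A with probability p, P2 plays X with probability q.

p = 0.5, q = 0.5

Work:
Find probabilities that make opponent indifferent:
P2 chooses q to make P1 indifferent between A and B
P1 chooses p to make P2 indifferent between X and Y
Mixed NE: P1 plays (A: 0.5, B: 0.5), P2 plays (X: 0.5, Y: 0.5)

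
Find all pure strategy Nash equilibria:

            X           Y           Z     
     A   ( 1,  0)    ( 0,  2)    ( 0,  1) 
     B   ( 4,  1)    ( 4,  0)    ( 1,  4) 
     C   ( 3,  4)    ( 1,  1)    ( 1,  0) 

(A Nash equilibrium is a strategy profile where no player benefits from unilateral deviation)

Nash equilibrium: (B, Z)

Work:
Best responses:
  P1 vs X: payoffs [1, 4, 3] → best response B (payoff 4)
  P1 vs Y: payoffs [0, 4, 1] → best response B (payoff 4)
  P1 vs Z: payoffs [0, 1, 1] → best response B/C (payoff 1)
  P2 vs A: payoffs [0, 2, 1] → best response Y (payoff 2)
  P2 vs B: payoffs [1, 0, 4] → best response Z (payoff 4)
  P2 vs C: payoffs [4, 1, 0] → best response X (payoff 4)
Mutual best responses: (B,Z) → Nash equilibria.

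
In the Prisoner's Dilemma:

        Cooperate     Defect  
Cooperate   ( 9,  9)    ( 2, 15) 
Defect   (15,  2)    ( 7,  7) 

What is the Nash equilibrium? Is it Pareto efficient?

(Defect, Defect) is NE; not Pareto efficient

Work:
Defect dominates Cooperate for both players:
If P2 cooperates: Defect (15) > Cooperate (9)
If P2 defects: Defect (7) > Cooperate (2)
NE: (Defect, Defect) with payoff (7, 7)
But (Cooperate, Cooperate) = (9, 9) Pareto dominates (7, 7)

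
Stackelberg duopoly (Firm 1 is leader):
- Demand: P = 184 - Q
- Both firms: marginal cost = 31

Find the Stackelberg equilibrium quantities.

q₁* (leader) = 76.5, q₂* (follower) = 38.25

Work:
Follower's reaction: q₂ = (a - c - q₁)/2
Leader substitutes: π₁ = q₁·(a - q₁ - (a-c-q₁)/2 - c)
FOC: q₁* = (184 - 31)/2 = 76.50
Then: q₂* = (184 - 31 - 76.5)/2 = 38.25
Leader has first-mover advantage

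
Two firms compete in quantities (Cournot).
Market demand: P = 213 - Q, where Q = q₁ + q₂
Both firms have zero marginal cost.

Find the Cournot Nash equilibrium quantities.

q₁* = q₂* = 71.0; P* = 71.0

Work:
Profit: π_i = P·q_i = (a - q_i - q_j)·q_i
FOC: ∂π_i/∂q_i = a - 2q_i - q_j = 0
Reaction function: q_i = (213 - q_j)/2
Symmetry: q* = 213/3 = 71.0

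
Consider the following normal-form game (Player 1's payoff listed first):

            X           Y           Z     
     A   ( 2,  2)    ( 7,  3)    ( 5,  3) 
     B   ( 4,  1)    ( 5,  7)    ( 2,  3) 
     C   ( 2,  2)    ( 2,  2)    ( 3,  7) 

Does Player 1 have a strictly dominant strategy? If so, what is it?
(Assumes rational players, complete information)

No strictly dominant strategy exists for Player 1

Work:
A strategy strictly dominates another if it gives a strictly higher payoff against every opponent action. Compare each pair of P1's strategies column-by-column:
  A vs B: [2 vs 4, 7 vs 5, 5 vs 2] → A does not strictly dominate B (column X: 2 ≤ 4)
  A vs C: [2 vs 2, 7 vs 2, 5 vs 3] → A does not strictly dominate C (column X: 2 ≤ 2)
  B vs A: [4 vs 2, 5 vs 7, 2 vs 5] → B does not strictly dominate A (column Y: 5 ≤ 7)
  B vs C: [4 vs 2, 5 vs 2, 2 vs 3] → B does not strictly dominate C (column Z: 2 ≤ 3)
  C vs A: [2 vs 2, 2 vs 7, 3 vs 5] → C does not strictly dominate A (column X: 2 ≤ 2)
  C vs B: [2 vs 4, 2 vs 5, 3 vs 2] → C does not strictly dominate B (column X: 2 ≤ 4)
No single strategy strictly dominates all others → no strictly dominant strategy.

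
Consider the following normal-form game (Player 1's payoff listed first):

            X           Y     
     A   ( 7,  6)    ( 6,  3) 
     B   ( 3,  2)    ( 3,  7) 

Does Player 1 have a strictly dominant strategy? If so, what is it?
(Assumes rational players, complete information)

Yes, Player 1's strictly dominant strategy is A

Work:
A strategy strictly dominates another if it gives a strictly higher payoff against every opponent action. Compare each pair of P1's strategies column-by-column:
  A vs B: [7 vs 3, 6 vs 3] → A strictly dominates B
  B vs A: [3 vs 7, 3 vs 6] → B does not strictly dominate A (column X: 3 ≤ 7)
A strictly dominates every other strategy → strictly dominant.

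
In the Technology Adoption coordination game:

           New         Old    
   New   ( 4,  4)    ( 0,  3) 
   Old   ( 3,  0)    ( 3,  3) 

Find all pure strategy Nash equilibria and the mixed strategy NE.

Pure NE: (New, New) and (Old, Old); Mixed NE: p = 0.75, q = 0.75

Work:
Check pure NE:
(New, New): (4, 4) - no unilateral deviation beneficial
(Old, Old): (3, 3) - no unilateral deviation beneficial
Mixed NE: P1 plays New with p = 0.75, P2 plays New with q = 0.75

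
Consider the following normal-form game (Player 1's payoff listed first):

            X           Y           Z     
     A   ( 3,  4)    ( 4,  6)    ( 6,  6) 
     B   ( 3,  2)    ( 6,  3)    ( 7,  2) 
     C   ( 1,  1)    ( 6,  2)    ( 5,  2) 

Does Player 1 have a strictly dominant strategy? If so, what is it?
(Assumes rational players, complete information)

No strictly dominant strategy exists for Player 1

Work:
A strategy strictly dominates another if it gives a strictly higher payoff against every opponent action. Compare each pair of P1's strategies column-by-column:
  A vs B: [3 vs 3, 4 vs 6, 6 vs 7] → A does not strictly dominate B (column X: 3 ≤ 3)
  A vs C: [3 vs 1, 4 vs 6, 6 vs 5] → A does not strictly dominate C (column Y: 4 ≤ 6)
  B vs A: [3 vs 3, 6 vs 4, 7 vs 6] → B does not strictly dominate A (column X: 3 ≤ 3)
  B vs C: [3 vs 1, 6 vs 6, 7 vs 5] → B does not strictly dominate C (column Y: 6 ≤ 6)
  C vs A: [1 vs 3, 6 vs 4, 5 vs 6] → C does not strictly dominate A (column X: 1 ≤ 3)
  C vs B: [1 vs 3, 6 vs 6, 5 vs 7] → C does not strictly dominate B (column X: 1 ≤ 3)
No single strategy strictly dominates all others → no strictly dominant strategy.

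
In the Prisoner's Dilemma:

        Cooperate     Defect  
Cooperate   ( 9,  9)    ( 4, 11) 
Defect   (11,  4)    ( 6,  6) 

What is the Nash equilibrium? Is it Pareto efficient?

(Defect, Defect) is NE; not Pareto efficient

Work:
Defect dominates Cooperate for both players:
If P2 cooperates: Defect (11) > Cooperate (9)
If P2 defects: Defect (6) > Cooperate (4)
NE: (Defect, Defect) with payoff (6, 6)
But (Cooperate, Cooperate) = (9, 9) Pareto dominates (6, 6)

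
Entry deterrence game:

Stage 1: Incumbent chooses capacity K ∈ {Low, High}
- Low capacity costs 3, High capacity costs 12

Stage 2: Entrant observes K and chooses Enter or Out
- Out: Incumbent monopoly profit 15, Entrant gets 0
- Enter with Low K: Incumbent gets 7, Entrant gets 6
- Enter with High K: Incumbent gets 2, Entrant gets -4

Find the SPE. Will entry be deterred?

SPE: (Low, Enter|Low, Out|High); Entry not deterred. Incumbent net profit = 4, Entrant gets 6

Work:
After Low K: Entrant enters (6 > 0)
After High K: Entrant stays out (-4 < 0)
Incumbent: Low → 7−3=4, High → 15−12=3
Incumbent chooses Low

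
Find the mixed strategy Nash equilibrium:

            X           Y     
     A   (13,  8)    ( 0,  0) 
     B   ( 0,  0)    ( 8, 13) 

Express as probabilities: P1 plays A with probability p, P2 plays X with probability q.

p = 0.619, q = 0.381

Work:
Find probabilities that make opponent indifferent:
P2 chooses q to make P1 indifferent between A and B
P1 chooses p to make P2 indifferent between X and Y
Mixed NE: P1 plays (A: 0.619, B: 0.381), P2 plays (X: 0.381, Y: 0.619)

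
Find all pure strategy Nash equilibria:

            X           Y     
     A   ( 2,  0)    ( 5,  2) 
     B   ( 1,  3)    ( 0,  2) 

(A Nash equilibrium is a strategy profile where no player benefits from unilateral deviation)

Nash equilibrium: (A, Y)

Work:
Best responses:
  P1 vs X: payoffs [2, 1] → best response A (payoff 2)
  P1 vs Y: payoffs [5, 0] → best response A (payoff 5)
  P2 vs A: payoffs [0, 2] → best response Y (payoff 2)
  P2 vs B: payoffs [3, 2] → best response X (payoff 3)
Mutual best responses: (A,Y) → Nash equilibria.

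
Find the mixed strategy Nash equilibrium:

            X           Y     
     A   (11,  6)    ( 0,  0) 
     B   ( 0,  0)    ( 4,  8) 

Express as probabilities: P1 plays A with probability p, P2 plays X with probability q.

p = 0.5714, q = 0.2667

Work:
Find probabilities that make opponent indifferent:
P2 chooses q to make P1 indifferent between A and B
P1 chooses p to make P2 indifferent between X and Y
Mixed NE: P1 plays (A: 0.5714, B: 0.4286), P2 plays (X: 0.2667, Y: 0.7333)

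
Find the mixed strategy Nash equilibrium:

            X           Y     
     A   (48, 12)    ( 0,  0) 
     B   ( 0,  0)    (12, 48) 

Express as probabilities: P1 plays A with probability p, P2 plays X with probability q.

p = 0.8, q = 0.2

Work:
Find probabilities that make opponent indifferent:
P2 chooses q to make P1 indifferent between A and B
P1 chooses p to make P2 indifferent between X and Y
Mixed NE: P1 plays (A: 0.8, B: 0.2), P2 plays (X: 0.2, Y: 0.8)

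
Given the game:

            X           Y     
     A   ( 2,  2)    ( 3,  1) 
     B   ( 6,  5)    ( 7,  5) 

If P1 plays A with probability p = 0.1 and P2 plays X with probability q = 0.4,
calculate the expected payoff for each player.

E[P1] = 6.2, E[P2] = 4.64

Work:
E[P1] = p·q·π₁(A,X) + p·(1-q)·π₁(A,Y) + (1-p)·q·π₁(B,X) + (1-p)·(1-q)·π₁(B,Y)
= 0.1·0.4·2 + 0.1·0.6·3 + 0.9·0.4·6 + 0.9·0.6·7
= 6.2

E[P2] = 4.64 (similar calculation)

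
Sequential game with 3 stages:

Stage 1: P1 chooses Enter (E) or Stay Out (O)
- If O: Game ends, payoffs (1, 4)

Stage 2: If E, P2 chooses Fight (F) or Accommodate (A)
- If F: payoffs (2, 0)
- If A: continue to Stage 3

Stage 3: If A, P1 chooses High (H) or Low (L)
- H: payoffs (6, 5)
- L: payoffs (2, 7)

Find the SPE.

SPE: (E, A, H); Outcome (6, 5)

Work:
Stage 3: P1 chooses H (6 vs 2)
Stage 2: P2: F->0, A->5 (anticipating H). Choose A
Stage 1: P1: O->1, E->6 (anticipating A, H). Choose E
SPE path: E -> A -> H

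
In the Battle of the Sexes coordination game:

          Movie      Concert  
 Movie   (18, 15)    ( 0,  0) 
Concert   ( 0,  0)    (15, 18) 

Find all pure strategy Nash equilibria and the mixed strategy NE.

Pure NE: (Movie, Movie) and (Concert, Concert); Mixed NE: p = 0.5455, q = 0.4545

Work:
Check pure NE:
(Movie, Movie): (18, 15) - no unilateral deviation beneficial
(Concert, Concert): (15, 18) - no unilateral deviation beneficial
Mixed NE: P1 plays Movie with p = 0.5455, P2 plays Movie with q = 0.4545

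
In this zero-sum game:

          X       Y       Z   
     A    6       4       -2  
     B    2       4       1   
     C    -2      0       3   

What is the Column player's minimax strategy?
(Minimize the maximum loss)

Column should play Z, value = 3

Work:
Column player minimizes Row's maximum payoff:
Column X: max payoff to Row = 6
Column Y: max payoff to Row = 4
Column Z: max payoff to Row = 3
Minimum is 3, achieved by column Z.
Minimax strategy: Z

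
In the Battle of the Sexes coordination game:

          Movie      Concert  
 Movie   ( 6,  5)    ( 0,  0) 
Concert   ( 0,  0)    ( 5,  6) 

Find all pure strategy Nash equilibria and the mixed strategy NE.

Pure NE: (Movie, Movie) and (Concert, Concert); Mixed NE: p = 0.5455, q = 0.4545

Work:
Check pure NE:
(Movie, Movie): (6, 5) - no unilateral deviation beneficial
(Concert, Concert): (5, 6) - no unilateral deviation beneficial
Mixed NE: P1 plays Movie with p = 0.5455, P2 plays Movie with q = 0.4545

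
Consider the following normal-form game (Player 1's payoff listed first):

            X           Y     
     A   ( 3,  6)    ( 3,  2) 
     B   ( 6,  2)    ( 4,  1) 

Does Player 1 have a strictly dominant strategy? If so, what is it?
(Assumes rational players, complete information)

Yes, Player 1's strictly dominant strategy is B

Work:
A strategy strictly dominates another if it gives a strictly higher payoff against every opponent action. Compare each pair of P1's strategies column-by-column:
  A vs B: [3 vs 6, 3 vs 4] → A does not strictly dominate B (column X: 3 ≤ 6)
  B vs A: [6 vs 3, 4 vs 3] → B strictly dominates A
B strictly dominates every other strategy → strictly dominant.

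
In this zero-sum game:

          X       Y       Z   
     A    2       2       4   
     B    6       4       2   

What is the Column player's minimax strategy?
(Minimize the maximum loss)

Column should play Y or Z (all achieve the minimum), value = 4

Work:
Column player minimizes Row's maximum payoff:
Column X: max payoff to Row = 6
Column Y: max payoff to Row = 4
Column Z: max payoff to Row = 4
Minimum is 4, achieved by columns Y, Z (tied).
Each of Y or Z is a minimax strategy.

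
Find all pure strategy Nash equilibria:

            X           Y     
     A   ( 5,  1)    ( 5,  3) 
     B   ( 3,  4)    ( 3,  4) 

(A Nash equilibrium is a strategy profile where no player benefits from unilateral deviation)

Nash equilibrium: (A, Y)

Work:
Best responses:
  P1 vs X: payoffs [5, 3] → best response A (payoff 5)
  P1 vs Y: payoffs [5, 3] → best response A (payoff 5)
  P2 vs A: payoffs [1, 3] → best response Y (payoff 3)
  P2 vs B: payoffs [4, 4] → best response X/Y (payoff 4)
Mutual best responses: (A,Y) → Nash equilibria.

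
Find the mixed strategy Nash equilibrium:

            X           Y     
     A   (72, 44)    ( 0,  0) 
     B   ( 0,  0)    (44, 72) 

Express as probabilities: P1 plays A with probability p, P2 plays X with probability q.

p = 0.6207, q = 0.3793

Work:
Find probabilities that make opponent indifferent:
P2 chooses q to make P1 indifferent between A and B
P1 chooses p to make P2 indifferent between X and Y
Mixed NE: P1 plays (A: 0.6207, B: 0.3793), P2 plays (X: 0.3793, Y: 0.6207)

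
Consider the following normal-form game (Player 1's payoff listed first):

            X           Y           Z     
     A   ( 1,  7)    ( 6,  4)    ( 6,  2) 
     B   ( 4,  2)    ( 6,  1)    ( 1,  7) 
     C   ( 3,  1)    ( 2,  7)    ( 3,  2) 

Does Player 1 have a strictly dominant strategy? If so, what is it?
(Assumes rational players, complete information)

No strictly dominant strategy exists for Player 1

Work:
A strategy strictly dominates another if it gives a strictly higher payoff against every opponent action. Compare each pair of P1's strategies column-by-column:
  A vs B: [1 vs 4, 6 vs 6, 6 vs 1] → A does not strictly dominate B (column X: 1 ≤ 4)
  A vs C: [1 vs 3, 6 vs 2, 6 vs 3] → A does not strictly dominate C (column X: 1 ≤ 3)
  B vs A: [4 vs 1, 6 vs 6, 1 vs 6] → B does not strictly dominate A (column Y: 6 ≤ 6)
  B vs C: [4 vs 3, 6 vs 2, 1 vs 3] → B does not strictly dominate C (column Z: 1 ≤ 3)
  C vs A: [3 vs 1, 2 vs 6, 3 vs 6] → C does not strictly dominate A (column Y: 2 ≤ 6)
  C vs B: [3 vs 4, 2 vs 6, 3 vs 1] → C does not strictly dominate B (column X: 3 ≤ 4)
No single strategy strictly dominates all others → no strictly dominant strategy.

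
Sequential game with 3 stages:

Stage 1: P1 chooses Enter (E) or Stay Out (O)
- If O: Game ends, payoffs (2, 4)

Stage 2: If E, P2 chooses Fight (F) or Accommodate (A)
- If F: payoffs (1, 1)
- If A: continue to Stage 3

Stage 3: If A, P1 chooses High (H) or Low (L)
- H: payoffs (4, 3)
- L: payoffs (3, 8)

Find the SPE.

SPE: (E, A, H); Outcome (4, 3)

Work:
Stage 3: P1 chooses H (4 vs 3)
Stage 2: P2: F->1, A->3 (anticipating H). Choose A
Stage 1: P1: O->2, E->4 (anticipating A, H). Choose E
SPE path: E -> A -> H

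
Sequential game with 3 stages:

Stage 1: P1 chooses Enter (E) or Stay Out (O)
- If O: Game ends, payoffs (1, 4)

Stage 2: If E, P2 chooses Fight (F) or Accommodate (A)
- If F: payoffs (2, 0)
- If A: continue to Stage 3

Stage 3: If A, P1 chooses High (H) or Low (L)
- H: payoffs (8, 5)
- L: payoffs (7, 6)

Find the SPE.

SPE: (E, A, H); Outcome (8, 5)

Work:
Stage 3: P1 chooses H (8 vs 7)
Stage 2: P2: F->0, A->5 (anticipating H). Choose A
Stage 1: P1: O->1, E->8 (anticipating A, H). Choose E
SPE path: E -> A -> H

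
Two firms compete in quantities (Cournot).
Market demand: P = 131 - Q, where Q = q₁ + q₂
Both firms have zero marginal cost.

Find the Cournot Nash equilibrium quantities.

q₁* = q₂* = 43.67; P* = 43.67

Work:
Profit: π_i = P·q_i = (a - q_i - q_j)·q_i
FOC: ∂π_i/∂q_i = a - 2q_i - q_j = 0
Reaction function: q_i = (131 - q_j)/2
Symmetry: q* = 131/3 = 43.67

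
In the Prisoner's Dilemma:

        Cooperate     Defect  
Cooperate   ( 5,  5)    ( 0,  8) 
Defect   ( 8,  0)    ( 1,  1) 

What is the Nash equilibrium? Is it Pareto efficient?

(Defect, Defect) is NE; not Pareto efficient

Work:
Defect dominates Cooperate for both players:
If P2 cooperates: Defect (8) > Cooperate (5)
If P2 defects: Defect (1) > Cooperate (0)
NE: (Defect, Defect) with payoff (1, 1)
But (Cooperate, Cooperate) = (5, 5) Pareto dominates (1, 1)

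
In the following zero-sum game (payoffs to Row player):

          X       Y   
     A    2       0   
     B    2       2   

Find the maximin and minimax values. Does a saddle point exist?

Maximin = 2, Minimax = 2, Saddle: True

Work:
Row minimums: [0, 2] → maximin = 2
Column maximums: [2, 2] → minimax = 2
Saddle point exists! Game value = 2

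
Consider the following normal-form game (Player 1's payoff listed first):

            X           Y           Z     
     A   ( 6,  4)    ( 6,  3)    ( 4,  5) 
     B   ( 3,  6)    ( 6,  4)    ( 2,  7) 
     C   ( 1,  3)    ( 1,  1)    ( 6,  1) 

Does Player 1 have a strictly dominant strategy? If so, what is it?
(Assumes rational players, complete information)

No strictly dominant strategy exists for Player 1

Work:
A strategy strictly dominates another if it gives a strictly higher payoff against every opponent action. Compare each pair of P1's strategies column-by-column:
  A vs B: [6 vs 3, 6 vs 6, 4 vs 2] → A does not strictly dominate B (column Y: 6 ≤ 6)
  A vs C: [6 vs 1, 6 vs 1, 4 vs 6] → A does not strictly dominate C (column Z: 4 ≤ 6)
  B vs A: [3 vs 6, 6 vs 6, 2 vs 4] → B does not strictly dominate A (column X: 3 ≤ 6)
  B vs C: [3 vs 1, 6 vs 1, 2 vs 6] → B does not strictly dominate C (column Z: 2 ≤ 6)
  C vs A: [1 vs 6, 1 vs 6, 6 vs 4] → C does not strictly dominate A (column X: 1 ≤ 6)
  C vs B: [1 vs 3, 1 vs 6, 6 vs 2] → C does not strictly dominate B (column X: 1 ≤ 3)
No single strategy strictly dominates all others → no strictly dominant strategy.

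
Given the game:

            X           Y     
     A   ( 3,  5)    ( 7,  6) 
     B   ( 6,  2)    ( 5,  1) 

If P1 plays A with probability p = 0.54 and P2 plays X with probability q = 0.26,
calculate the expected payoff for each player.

E[P1] = 5.638, E[P2] = 3.6792

Work:
E[P1] = p·q·π₁(A,X) + p·(1-q)·π₁(A,Y) + (1-p)·q·π₁(B,X) + (1-p)·(1-q)·π₁(B,Y)
= 0.54·0.26·3 + 0.54·0.74·7 + 0.46·0.26·6 + 0.46·0.74·5
= 5.638

E[P2] = 3.6792 (similar calculation)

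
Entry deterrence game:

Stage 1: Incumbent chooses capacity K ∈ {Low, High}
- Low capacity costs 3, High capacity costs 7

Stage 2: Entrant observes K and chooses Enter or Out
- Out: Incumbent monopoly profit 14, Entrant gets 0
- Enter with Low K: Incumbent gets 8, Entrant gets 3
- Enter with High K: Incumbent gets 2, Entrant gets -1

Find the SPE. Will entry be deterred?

SPE: (High, Enter|Low, Out|High); Entry deterred. Incumbent net profit = 7

Work:
After Low K: Entrant enters (3 > 0)
After High K: Entrant stays out (-1 < 0)
Incumbent: Low → 8−3=5, High → 14−7=7
Incumbent chooses High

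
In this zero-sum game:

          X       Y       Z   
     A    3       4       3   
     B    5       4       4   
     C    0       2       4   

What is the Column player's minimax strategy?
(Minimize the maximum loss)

Column should play Y or Z (all achieve the minimum), value = 4

Work:
Column player minimizes Row's maximum payoff:
Column X: max payoff to Row = 5
Column Y: max payoff to Row = 4
Column Z: max payoff to Row = 4
Minimum is 4, achieved by columns Y, Z (tied).
Each of Y or Z is a minimax strategy.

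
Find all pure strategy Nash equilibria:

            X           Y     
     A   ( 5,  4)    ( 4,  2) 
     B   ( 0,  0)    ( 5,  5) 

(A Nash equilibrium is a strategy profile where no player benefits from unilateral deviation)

Nash equilibrium: (A, X), (B, Y)

Work:
Best responses:
  P1 vs X: payoffs [5, 0] → best response A (payoff 5)
  P1 vs Y: payoffs [4, 5] → best response B (payoff 5)
  P2 vs A: payoffs [4, 2] → best response X (payoff 4)
  P2 vs B: payoffs [0, 5] → best response Y (payoff 5)
Mutual best responses: (A,X), (B,Y) → Nash equilibria.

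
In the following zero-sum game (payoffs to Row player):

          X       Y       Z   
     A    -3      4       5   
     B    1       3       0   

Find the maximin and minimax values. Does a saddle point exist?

Maximin = 0, Minimax = 1, Saddle: False

Work:
Row minimums: [-3, 0] → maximin = 0
Column maximums: [1, 4, 5] → minimax = 1
No saddle point (maximin ≠ minimax). Mixed strategy needed.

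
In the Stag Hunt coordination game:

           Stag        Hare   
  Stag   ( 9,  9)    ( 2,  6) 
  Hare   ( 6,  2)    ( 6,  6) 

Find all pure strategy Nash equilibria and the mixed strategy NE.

Pure NE: (Stag, Stag) and (Hare, Hare); Mixed NE: p = 0.5714, q = 0.5714

Work:
Check pure NE:
(Stag, Stag): (9, 9) - no unilateral deviation beneficial
(Hare, Hare): (6, 6) - no unilateral deviation beneficial
Mixed NE: P1 plays Stag with p = 0.5714, P2 plays Stag with q = 0.5714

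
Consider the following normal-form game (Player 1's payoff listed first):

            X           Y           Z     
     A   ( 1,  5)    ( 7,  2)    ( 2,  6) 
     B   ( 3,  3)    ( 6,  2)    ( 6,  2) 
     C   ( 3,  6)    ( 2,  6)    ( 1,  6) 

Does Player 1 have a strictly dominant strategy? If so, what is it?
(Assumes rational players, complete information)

No strictly dominant strategy exists for Player 1

Work:
A strategy strictly dominates another if it gives a strictly higher payoff against every opponent action. Compare each pair of P1's strategies column-by-column:
  A vs B: [1 vs 3, 7 vs 6, 2 vs 6] → A does not strictly dominate B (column X: 1 ≤ 3)
  A vs C: [1 vs 3, 7 vs 2, 2 vs 1] → A does not strictly dominate C (column X: 1 ≤ 3)
  B vs A: [3 vs 1, 6 vs 7, 6 vs 2] → B does not strictly dominate A (column Y: 6 ≤ 7)
  B vs C: [3 vs 3, 6 vs 2, 6 vs 1] → B does not strictly dominate C (column X: 3 ≤ 3)
  C vs A: [3 vs 1, 2 vs 7, 1 vs 2] → C does not strictly dominate A (column Y: 2 ≤ 7)
  C vs B: [3 vs 3, 2 vs 6, 1 vs 6] → C does not strictly dominate B (column X: 3 ≤ 3)
No single strategy strictly dominates all others → no strictly dominant strategy.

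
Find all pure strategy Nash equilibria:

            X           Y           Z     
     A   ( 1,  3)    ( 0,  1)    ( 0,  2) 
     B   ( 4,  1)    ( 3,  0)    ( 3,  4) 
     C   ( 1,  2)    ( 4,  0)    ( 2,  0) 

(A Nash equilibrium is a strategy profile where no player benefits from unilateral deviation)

Nash equilibrium: (B, Z)

Work:
Best responses:
  P1 vs X: payoffs [1, 4, 1] → best response B (payoff 4)
  P1 vs Y: payoffs [0, 3, 4] → best response C (payoff 4)
  P1 vs Z: payoffs [0, 3, 2] → best response B (payoff 3)
  P2 vs A: payoffs [3, 1, 2] → best response X (payoff 3)
  P2 vs B: payoffs [1, 0, 4] → best response Z (payoff 4)
  P2 vs C: payoffs [2, 0, 0] → best response X (payoff 2)
Mutual best responses: (B,Z) → Nash equilibria.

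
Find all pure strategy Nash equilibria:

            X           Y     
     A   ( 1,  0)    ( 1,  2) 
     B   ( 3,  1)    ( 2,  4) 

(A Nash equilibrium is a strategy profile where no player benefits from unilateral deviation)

Nash equilibrium: (B, Y)

Work:
Best responses:
  P1 vs X: payoffs [1, 3] → best response B (payoff 3)
  P1 vs Y: payoffs [1, 2] → best response B (payoff 2)
  P2 vs A: payoffs [0, 2] → best response Y (payoff 2)
  P2 vs B: payoffs [1, 4] → best response Y (payoff 4)
Mutual best responses: (B,Y) → Nash equilibria.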